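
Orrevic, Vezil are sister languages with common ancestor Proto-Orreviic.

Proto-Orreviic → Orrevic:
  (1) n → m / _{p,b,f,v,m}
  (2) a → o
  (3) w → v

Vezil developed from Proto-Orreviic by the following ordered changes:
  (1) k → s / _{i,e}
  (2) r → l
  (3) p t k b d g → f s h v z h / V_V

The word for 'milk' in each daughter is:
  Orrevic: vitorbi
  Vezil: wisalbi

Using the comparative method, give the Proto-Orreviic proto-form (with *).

Position 5: Orrevic has r, Vezil has l. Orrevic preserves r here (none of its changes turn any other segment into r), so the proto-segment is *r.
Position 4: Orrevic has o, Vezil has a. Vezil preserves a here (none of its changes turn any other segment into a), so the proto-segment is *a.
Verify the candidate proto-form against each daughter:
Orrevic: *witarbi > witorbi > vitorbi  (by vowel merger, unconditioned shift)
Vezil: start from *witarbi.
  rule 1: no change — witarbi
  rule 2 (unconditioned shift): witarbi → witalbi
  rule 3 (intervocalic lenition): witalbi → wisalbi
  ⇒ Vezil wisalbi
Only *witarbi yields all of Orrevic vitorbi, Vezil wisalbi.

*witarbi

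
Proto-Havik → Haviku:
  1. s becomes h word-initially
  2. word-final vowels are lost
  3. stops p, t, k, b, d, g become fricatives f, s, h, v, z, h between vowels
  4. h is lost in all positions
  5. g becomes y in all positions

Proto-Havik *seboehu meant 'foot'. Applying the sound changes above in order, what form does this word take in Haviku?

Haviku: *seboehu > heboehu > heboeh > hevoeh > evoe  (by debuccalisation, apocope, intervocalic lenition, h-loss)

evoe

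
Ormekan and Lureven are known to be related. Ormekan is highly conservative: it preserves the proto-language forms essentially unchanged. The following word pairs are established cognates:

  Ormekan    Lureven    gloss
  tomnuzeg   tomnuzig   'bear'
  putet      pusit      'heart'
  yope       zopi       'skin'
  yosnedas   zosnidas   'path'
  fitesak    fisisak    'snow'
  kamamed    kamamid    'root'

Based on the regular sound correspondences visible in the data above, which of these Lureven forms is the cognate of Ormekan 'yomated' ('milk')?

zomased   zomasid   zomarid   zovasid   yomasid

zomasid

yope ~ zopi, yosnedas ~ zosnidas — Ormekan y corresponds to Lureven z word-initially before a back vowel.
putet ~ pusit, fitesak ~ fisisak — Ormekan t corresponds to Lureven s between vowels (before a front vowel).
tomnuzeg ~ tomnuzig, putet ~ pusit — Ormekan e corresponds to Lureven i after a consonant, before a consonant other than r, m, n, p, b, f, v.
Applying these to Ormekan 'yomated':
  yomated → zomated   (y→z word-initially before a back vowel)
  zomated → zomased   (t→s between vowels (before a front vowel))
  zomased → zomasid   (e→i after a consonant, before a consonant other than r, m, n, p, b, f, v)
So the Lureven cognate is 'zomasid'.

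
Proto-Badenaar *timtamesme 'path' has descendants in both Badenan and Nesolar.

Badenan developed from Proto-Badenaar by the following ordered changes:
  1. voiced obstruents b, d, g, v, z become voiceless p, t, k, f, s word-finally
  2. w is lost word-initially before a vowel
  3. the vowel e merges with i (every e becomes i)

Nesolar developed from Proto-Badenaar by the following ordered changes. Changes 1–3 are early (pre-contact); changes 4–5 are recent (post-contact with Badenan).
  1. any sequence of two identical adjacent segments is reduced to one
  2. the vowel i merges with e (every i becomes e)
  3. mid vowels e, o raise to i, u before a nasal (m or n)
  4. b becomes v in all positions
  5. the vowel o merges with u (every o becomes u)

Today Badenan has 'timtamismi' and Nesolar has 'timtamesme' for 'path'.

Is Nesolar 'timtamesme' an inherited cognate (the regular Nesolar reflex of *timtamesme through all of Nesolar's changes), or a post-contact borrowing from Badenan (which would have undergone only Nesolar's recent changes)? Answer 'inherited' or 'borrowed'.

inherited

If inherited, *timtamesme would pass through all of Nesolar's changes:
Nesolar: *timtamesme
  timtamesme (rule 1 does not apply)
  timtamesme → temtamesme   [vowel merger]
  temtamesme → timtamesme   [pre-nasal raising]
  timtamesme (rule 4 does not apply)
  timtamesme (rule 5 does not apply)
  giving Nesolar timtamesme.
If borrowed from Badenan 'timtamismi' after the early changes, it would undergo only the recent ones:
  rule 4 (unconditioned shift): no change (timtamismi)
  rule 5 (vowel merger): no change (timtamismi)
  ⇒ as a loan: timtamismi
Nesolar 'timtamesme' matches the inherited outcome exactly, so it is an inherited cognate, not a loan.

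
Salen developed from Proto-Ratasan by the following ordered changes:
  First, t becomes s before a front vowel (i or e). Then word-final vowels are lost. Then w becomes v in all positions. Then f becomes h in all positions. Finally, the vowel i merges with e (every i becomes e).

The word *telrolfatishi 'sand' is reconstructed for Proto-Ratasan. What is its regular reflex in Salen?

Salen: start from *telrolfatishi.
  rule 1 (palatalisation): telrolfatishi → selrolfasishi
  rule 2 (apocope): selrolfasishi → selrolfasish
  rule 3: no change — selrolfasish
  rule 4 (unconditioned shift): selrolfasish → selrolhasish
  rule 5 (vowel merger): selrolhasish → selrolhasesh
  ⇒ Salen selrolhasesh

selrolhasesh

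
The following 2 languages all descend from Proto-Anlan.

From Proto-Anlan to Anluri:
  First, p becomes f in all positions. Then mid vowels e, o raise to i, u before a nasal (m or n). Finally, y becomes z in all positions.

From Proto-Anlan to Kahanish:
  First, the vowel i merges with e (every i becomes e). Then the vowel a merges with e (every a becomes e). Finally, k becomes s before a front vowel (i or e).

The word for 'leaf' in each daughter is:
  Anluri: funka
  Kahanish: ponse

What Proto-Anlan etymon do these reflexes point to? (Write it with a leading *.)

Position 4: Anluri has k, Kahanish has s. Anluri preserves k here (none of its changes turn any other segment into k), so the proto-segment is *k.
Position 1: Anluri has f, Kahanish has p. Kahanish preserves p here (none of its changes turn any other segment into p), so the proto-segment is *p.
Verify the candidate proto-form against each daughter:
Anluri: start from *ponka.
  rule 1 (unconditioned shift): ponka → fonka
  rule 2 (pre-nasal raising): fonka → funka
  rule 3: no change — funka
  ⇒ Anluri funka
Kahanish: *ponka
  ponka (rule 1 does not apply)
  ponka → ponke   [vowel merger]
  ponke → ponse   [palatalisation]
  giving Kahanish ponse.
Only *ponka yields all of Anluri funka, Kahanish ponse.

*ponka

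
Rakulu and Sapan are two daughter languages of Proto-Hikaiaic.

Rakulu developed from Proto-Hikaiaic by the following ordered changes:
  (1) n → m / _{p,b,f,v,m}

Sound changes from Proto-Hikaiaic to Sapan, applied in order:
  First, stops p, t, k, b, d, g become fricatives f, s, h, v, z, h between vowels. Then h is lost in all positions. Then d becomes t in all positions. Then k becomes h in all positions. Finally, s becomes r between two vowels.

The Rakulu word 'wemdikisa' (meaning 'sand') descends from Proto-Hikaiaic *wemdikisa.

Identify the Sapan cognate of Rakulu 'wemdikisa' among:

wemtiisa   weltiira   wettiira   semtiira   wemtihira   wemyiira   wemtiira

Sapan: *wemdikisa
  wemdikisa → wemdihisa   [intervocalic lenition]
  wemdihisa → wemdiisa   [h-loss]
  wemdiisa → wemtiisa   [unconditioned shift]
  wemtiisa (rule 4 does not apply)
  wemtiisa → wemtiira   [rhotacism]
  giving Sapan wemtiira.
Among the options, 'wemtiira' alone shows every Sapan change applied in order.

wemtiira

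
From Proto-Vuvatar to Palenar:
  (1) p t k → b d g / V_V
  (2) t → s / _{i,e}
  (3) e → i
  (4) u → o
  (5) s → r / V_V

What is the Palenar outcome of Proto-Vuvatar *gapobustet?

Palenar: *gapobustet
  gapobustet → gabobustet   [intervocalic voicing]
  gabobustet → gabobusset   [palatalisation]
  gabobusset → gabobussit   [vowel merger]
  gabobussit → gabobossit   [vowel merger]
  gabobossit (rule 5 does not apply)
  giving Palenar gabobossit.

gabobossit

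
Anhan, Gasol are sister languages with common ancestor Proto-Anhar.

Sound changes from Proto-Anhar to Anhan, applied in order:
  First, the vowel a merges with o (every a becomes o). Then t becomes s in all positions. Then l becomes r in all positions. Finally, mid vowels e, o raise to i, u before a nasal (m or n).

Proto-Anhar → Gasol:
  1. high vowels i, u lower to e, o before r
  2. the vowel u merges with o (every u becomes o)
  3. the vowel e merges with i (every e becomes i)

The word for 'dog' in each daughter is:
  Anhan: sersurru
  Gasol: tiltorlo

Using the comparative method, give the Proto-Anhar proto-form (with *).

Position 7: Anhan has r, Gasol has l. Gasol preserves l here (none of its changes turn any other segment into l), so the proto-segment is *l.
Position 4: Anhan has s, Gasol has t. Gasol preserves t here (none of its changes turn any other segment into t), so the proto-segment is *t.
Verify the candidate proto-form against each daughter:
Anhan: start from *telturlu.
  rule 1: no change — telturlu
  rule 2 (unconditioned shift): telturlu → selsurlu
  rule 3 (unconditioned shift): selsurlu → sersurru
  rule 4: no change — sersurru
  ⇒ Anhan sersurru
Gasol: *telturlu
  telturlu → teltorlu   [pre-rhotic lowering]
  teltorlu → teltorlo   [vowel merger]
  teltorlo → tiltorlo   [vowel merger]
  giving Gasol tiltorlo.
No other proto-form is consistent with every reflex, so the reconstruction is *telturlu.

*telturlu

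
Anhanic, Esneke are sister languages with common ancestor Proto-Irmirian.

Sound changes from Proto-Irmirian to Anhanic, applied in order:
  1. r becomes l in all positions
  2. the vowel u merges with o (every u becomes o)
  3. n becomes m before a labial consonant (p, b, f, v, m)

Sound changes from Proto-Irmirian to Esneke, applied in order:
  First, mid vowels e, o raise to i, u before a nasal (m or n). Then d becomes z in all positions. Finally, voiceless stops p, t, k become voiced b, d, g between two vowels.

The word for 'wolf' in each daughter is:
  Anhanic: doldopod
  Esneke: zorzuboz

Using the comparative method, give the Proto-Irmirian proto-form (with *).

*dordupod

Position 8: Anhanic has d, Esneke has z. Anhanic preserves d here (none of its changes turn any other segment into d), so the proto-segment is *d.
Position 3: Anhanic has l, Esneke has r. Esneke preserves r here (none of its changes turn any other segment into r), so the proto-segment is *r.
This points to *dordupod. Verify forward in each daughter:
Anhanic: *dordupod > doldupod > doldopod  (by unconditioned shift, vowel merger)
Esneke: *dordupod
  dordupod (rule 1 does not apply)
  dordupod → zorzupoz   [unconditioned shift]
  zorzupoz → zorzuboz   [intervocalic voicing]
  giving Esneke zorzuboz.
*dordupod is the unique common source.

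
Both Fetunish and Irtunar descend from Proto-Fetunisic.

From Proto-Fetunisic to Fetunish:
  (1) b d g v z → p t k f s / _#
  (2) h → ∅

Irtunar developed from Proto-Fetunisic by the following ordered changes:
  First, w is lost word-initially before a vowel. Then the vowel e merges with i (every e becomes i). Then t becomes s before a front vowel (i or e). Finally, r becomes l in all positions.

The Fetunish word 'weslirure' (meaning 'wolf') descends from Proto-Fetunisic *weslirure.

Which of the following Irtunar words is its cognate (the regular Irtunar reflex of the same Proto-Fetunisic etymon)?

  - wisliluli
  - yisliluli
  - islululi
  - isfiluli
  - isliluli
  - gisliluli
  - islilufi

Irtunar: start from *weslirure.
  rule 1 (glide loss): weslirure → eslirure
  rule 2 (vowel merger): eslirure → isliruri
  rule 3: no change — isliruri
  rule 4 (unconditioned shift): isliruri → isliluli
  ⇒ Irtunar isliluli
The other candidates each miss or misapply at least one Irtunar change.

isliluli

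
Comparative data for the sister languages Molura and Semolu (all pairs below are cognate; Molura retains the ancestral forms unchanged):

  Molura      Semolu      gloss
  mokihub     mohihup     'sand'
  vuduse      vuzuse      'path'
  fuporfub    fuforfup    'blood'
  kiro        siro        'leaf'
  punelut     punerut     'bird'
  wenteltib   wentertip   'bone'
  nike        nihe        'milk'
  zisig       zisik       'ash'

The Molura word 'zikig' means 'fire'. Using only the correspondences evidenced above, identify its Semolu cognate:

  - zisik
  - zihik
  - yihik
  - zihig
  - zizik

mokihub ~ mohihup — Molura k corresponds to Semolu h between vowels (before a front vowel).
zisig ~ zisik — Molura g corresponds to Semolu k word-finally.
Applying these to Molura 'zikig':
  zikig → zihig   (k→h between vowels (before a front vowel))
  zihig → zihik   (g→k word-finally)
So the Semolu cognate is 'zihik'.

zihik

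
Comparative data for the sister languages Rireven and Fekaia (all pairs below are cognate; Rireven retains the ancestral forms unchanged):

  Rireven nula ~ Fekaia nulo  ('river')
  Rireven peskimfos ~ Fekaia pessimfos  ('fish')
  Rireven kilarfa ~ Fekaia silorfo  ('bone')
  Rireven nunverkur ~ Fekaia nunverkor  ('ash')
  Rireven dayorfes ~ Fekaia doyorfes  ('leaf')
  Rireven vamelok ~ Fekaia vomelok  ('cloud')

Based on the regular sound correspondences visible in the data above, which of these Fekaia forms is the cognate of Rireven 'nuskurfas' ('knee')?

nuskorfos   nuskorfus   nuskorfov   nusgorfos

nunverkur ~ nunverkor — Rireven u corresponds to Fekaia o after a consonant, before r.
dayorfes ~ doyorfes — Rireven a corresponds to Fekaia o after a consonant, before a consonant other than r, m, n, p, b, f, v.
Applying these to Rireven 'nuskurfas':
  nuskurfas → nuskorfas   (u→o after a consonant, before r)
  nuskorfas → nuskorfos   (a→o after a consonant, before a consonant other than r, m, n, p, b, f, v)
So the Fekaia cognate is 'nuskorfos'.

nuskorfos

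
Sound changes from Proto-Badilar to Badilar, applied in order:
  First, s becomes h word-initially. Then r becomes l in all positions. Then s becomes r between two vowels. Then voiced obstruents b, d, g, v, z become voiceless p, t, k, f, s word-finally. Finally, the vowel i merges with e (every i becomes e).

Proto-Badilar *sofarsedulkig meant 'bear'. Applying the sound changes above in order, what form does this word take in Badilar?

hofalsedulkek

Badilar: start from *sofarsedulkig.
  rule 1 (debuccalisation): sofarsedulkig → hofarsedulkig
  rule 2 (unconditioned shift): hofarsedulkig → hofalsedulkig
  rule 3: no change — hofalsedulkig
  rule 4 (final devoicing): hofalsedulkig → hofalsedulkik
  rule 5 (vowel merger): hofalsedulkik → hofalsedulkek
  ⇒ Badilar hofalsedulkek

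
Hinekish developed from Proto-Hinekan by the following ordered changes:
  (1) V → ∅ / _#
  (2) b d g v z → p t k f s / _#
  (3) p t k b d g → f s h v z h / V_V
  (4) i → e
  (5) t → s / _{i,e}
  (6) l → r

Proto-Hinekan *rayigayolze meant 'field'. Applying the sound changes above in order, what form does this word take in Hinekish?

Hinekish: *rayigayolze
  rayigayolze → rayigayolz   [apocope]
  rayigayolz → rayigayols   [final devoicing]
  rayigayols → rayihayols   [intervocalic lenition]
  rayihayols → rayehayols   [vowel merger]
  rayehayols (rule 5 does not apply)
  rayehayols → rayehayors   [unconditioned shift]
  giving Hinekish rayehayors.

rayehayors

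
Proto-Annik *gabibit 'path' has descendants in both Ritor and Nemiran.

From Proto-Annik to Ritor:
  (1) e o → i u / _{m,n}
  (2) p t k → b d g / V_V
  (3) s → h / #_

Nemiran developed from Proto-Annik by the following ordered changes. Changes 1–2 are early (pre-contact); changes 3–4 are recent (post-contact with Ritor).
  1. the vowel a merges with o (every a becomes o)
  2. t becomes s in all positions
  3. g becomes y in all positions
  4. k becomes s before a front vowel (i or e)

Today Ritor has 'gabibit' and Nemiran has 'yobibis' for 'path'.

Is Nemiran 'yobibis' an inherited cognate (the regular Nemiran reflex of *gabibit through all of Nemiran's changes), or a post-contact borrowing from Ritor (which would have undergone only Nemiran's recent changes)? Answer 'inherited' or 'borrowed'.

inherited

If inherited, *gabibit would pass through all of Nemiran's changes:
Nemiran: *gabibit
  gabibit → gobibit   [vowel merger]
  gobibit → gobibis   [unconditioned shift]
  gobibis → yobibis   [unconditioned shift]
  yobibis (rule 4 does not apply)
  giving Nemiran yobibis.
If borrowed from Ritor 'gabibit' after the early changes, it would undergo only the recent ones:
  rule 3 (unconditioned shift): gabibit → yabibit
  rule 4 (palatalisation): no change (yabibit)
  ⇒ as a loan: yabibit
Nemiran 'yobibis' matches the inherited outcome exactly, so it is an inherited cognate, not a loan.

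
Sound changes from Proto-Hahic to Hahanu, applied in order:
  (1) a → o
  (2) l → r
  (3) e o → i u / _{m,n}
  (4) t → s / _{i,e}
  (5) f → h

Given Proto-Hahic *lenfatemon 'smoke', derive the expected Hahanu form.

rinhosimun

Hahanu: start from *lenfatemon.
  rule 1 (vowel merger): lenfatemon → lenfotemon
  rule 2 (unconditioned shift): lenfotemon → renfotemon
  rule 3 (pre-nasal raising): renfotemon → rinfotimun
  rule 4 (palatalisation): rinfotimun → rinfosimun
  rule 5 (unconditioned shift): rinfosimun → rinhosimun
  ⇒ Hahanu rinhosimun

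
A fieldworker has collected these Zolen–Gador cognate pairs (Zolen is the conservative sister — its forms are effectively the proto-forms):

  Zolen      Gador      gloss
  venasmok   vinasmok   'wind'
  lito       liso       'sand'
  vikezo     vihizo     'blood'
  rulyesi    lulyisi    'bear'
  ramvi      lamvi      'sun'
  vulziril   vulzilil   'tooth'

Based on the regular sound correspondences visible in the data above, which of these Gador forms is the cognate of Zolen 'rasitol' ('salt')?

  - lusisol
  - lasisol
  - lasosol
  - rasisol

lasisol

ramvi ~ lamvi — Zolen r corresponds to Gador l word-initially before a back vowel.
lito ~ liso — Zolen t corresponds to Gador s between vowels (before a back vowel).
Applying these to Zolen 'rasitol':
  rasitol → lasitol   (r→l word-initially before a back vowel)
  lasitol → lasisol   (t→s between vowels (before a back vowel))
So the Gador cognate is 'lasisol'.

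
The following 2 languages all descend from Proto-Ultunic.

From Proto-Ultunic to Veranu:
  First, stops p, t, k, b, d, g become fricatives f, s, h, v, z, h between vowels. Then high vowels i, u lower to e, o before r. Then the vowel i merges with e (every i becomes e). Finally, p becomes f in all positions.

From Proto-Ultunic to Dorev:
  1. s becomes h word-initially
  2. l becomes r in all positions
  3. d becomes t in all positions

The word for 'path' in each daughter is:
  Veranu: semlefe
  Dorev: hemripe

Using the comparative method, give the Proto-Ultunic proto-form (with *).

*semlipe

Position 5: Veranu has e, Dorev has i. Dorev preserves i here (none of its changes turn any other segment into i), so the proto-segment is *i.
Position 1: Veranu has s, Dorev has h. Taking the neighbouring segments as reconstructed: Veranu s can only go back to *s; Dorev h could go back to *s or *h — the one source consistent with every daughter is *s.
Position 6: Veranu has f, Dorev has p. Dorev preserves p here (none of its changes turn any other segment into p), so the proto-segment is *p.
Continuing position by position gives *semlipe; check it forward:
Veranu: *semlipe
  semlipe → semlife   [intervocalic lenition]
  semlife (rule 2 does not apply)
  semlife → semlefe   [vowel merger]
  semlefe (rule 4 does not apply)
  giving Veranu semlefe.
Dorev: *semlipe > hemlipe > hemripe  (by debuccalisation, unconditioned shift)
*semlipe is the unique common source.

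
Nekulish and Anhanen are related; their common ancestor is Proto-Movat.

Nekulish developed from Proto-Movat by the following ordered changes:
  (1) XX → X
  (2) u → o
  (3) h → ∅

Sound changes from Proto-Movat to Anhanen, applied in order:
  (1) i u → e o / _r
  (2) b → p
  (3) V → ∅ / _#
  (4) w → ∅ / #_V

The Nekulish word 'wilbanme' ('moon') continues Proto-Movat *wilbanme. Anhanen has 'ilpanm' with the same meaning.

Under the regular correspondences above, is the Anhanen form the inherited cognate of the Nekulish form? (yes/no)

yes

Derive the expected Anhanen reflex of *wilbanme:
Anhanen: *wilbanme
  wilbanme (rule 1 does not apply)
  wilbanme → wilpanme   [unconditioned shift]
  wilpanme → wilpanm   [apocope]
  wilpanm → ilpanm   [glide loss]
  giving Anhanen ilpanm.
Anhanen 'ilpanm' matches the regular reflex exactly, so the pair is cognate.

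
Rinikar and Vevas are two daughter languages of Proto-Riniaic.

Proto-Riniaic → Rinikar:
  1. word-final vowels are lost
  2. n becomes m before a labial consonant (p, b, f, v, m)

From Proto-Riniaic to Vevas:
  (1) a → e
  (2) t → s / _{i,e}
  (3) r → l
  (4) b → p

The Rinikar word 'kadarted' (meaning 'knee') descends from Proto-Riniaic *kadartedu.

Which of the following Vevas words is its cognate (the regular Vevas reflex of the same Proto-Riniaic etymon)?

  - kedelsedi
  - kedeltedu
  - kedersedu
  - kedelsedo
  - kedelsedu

kedelsedu

Vevas: *kadartedu
  kadartedu → kedertedu   [vowel merger]
  kedertedu → kedersedu   [palatalisation]
  kedersedu → kedelsedu   [unconditioned shift]
  kedelsedu (rule 4 does not apply)
  giving Vevas kedelsedu.
Among the options, 'kedelsedu' alone shows every Vevas change applied in order.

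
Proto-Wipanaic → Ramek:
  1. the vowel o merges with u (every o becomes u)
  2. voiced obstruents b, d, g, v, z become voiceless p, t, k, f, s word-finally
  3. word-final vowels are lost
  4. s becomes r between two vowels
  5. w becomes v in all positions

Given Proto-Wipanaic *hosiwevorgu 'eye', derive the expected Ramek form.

hurivevurg

Ramek: *hosiwevorgu > husiwevurgu > husiwevurg > huriwevurg > hurivevurg  (by vowel merger, apocope, rhotacism, unconditioned shift)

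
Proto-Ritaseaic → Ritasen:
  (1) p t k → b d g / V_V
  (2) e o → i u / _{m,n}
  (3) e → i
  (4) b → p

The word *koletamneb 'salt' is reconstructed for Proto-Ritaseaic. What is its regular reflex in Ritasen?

kolidamnip

Ritasen: start from *koletamneb.
  rule 1 (intervocalic voicing): koletamneb → koledamneb
  rule 2: no change — koledamneb
  rule 3 (vowel merger): koledamneb → kolidamnib
  rule 4 (unconditioned shift): kolidamnib → kolidamnip
  ⇒ Ritasen kolidamnip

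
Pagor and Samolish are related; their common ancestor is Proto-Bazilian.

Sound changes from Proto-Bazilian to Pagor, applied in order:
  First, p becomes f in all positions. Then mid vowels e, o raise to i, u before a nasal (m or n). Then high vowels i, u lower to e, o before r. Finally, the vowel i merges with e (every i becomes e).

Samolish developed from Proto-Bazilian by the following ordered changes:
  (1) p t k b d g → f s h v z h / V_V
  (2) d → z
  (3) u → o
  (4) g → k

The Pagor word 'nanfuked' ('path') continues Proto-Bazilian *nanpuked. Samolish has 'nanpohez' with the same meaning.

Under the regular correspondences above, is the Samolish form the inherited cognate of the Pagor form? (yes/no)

yes

Derive the expected Samolish reflex of *nanpuked:
Samolish: start from *nanpuked.
  rule 1 (intervocalic lenition): nanpuked → nanpuhed
  rule 2 (unconditioned shift): nanpuhed → nanpuhez
  rule 3 (vowel merger): nanpuhez → nanpohez
  rule 4: no change — nanpohez
  ⇒ Samolish nanpohez
Samolish 'nanpohez' matches the regular reflex exactly, so the pair is cognate.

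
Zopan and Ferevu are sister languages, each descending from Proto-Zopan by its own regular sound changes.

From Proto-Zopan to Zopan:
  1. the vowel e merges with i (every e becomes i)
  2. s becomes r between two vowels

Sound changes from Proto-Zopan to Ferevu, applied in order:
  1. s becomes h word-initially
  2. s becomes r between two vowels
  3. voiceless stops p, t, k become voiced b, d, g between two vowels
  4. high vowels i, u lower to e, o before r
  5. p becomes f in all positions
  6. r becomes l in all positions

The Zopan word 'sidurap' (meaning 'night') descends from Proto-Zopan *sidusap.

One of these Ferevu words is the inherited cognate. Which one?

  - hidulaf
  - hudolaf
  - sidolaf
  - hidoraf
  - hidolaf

Ferevu: start from *sidusap.
  rule 1 (debuccalisation): sidusap → hidusap
  rule 2 (rhotacism): hidusap → hidurap
  rule 3: no change — hidurap
  rule 4 (pre-rhotic lowering): hidurap → hidorap
  rule 5 (unconditioned shift): hidorap → hidoraf
  rule 6 (unconditioned shift): hidoraf → hidolaf
  ⇒ Ferevu hidolaf
Among the options, 'hidolaf' alone shows every Ferevu change applied in order.

hidolaf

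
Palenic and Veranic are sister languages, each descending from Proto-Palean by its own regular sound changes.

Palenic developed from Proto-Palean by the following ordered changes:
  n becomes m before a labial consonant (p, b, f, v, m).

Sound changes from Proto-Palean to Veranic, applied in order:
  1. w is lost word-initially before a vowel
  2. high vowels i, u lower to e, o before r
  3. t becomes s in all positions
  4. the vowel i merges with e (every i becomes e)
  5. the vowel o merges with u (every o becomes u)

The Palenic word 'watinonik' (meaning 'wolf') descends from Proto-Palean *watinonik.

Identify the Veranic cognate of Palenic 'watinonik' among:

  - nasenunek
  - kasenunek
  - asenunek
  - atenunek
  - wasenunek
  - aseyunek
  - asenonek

asenunek

Veranic: *watinonik
  watinonik → atinonik   [glide loss]
  atinonik (rule 2 does not apply)
  atinonik → asinonik   [unconditioned shift]
  asinonik → asenonek   [vowel merger]
  asenonek → asenunek   [vowel merger]
  giving Veranic asenunek.
Among the options, 'asenunek' alone shows every Veranic change applied in order.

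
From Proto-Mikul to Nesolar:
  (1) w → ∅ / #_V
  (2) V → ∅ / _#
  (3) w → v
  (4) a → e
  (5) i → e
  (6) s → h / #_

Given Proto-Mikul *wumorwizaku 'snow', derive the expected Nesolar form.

Nesolar: *wumorwizaku > umorwizaku > umorwizak > umorvizak > umorvizek > umorvezek  (by glide loss, apocope, unconditioned shift, vowel merger, vowel merger)

umorvezek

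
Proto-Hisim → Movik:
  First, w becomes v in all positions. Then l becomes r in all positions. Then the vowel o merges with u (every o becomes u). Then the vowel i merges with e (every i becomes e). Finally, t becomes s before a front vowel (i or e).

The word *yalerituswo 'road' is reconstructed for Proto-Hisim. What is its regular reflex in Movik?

Movik: *yalerituswo > yaleritusvo > yareritusvo > yareritusvu > yareretusvu  (by unconditioned shift, unconditioned shift, vowel merger, vowel merger)

yareretusvu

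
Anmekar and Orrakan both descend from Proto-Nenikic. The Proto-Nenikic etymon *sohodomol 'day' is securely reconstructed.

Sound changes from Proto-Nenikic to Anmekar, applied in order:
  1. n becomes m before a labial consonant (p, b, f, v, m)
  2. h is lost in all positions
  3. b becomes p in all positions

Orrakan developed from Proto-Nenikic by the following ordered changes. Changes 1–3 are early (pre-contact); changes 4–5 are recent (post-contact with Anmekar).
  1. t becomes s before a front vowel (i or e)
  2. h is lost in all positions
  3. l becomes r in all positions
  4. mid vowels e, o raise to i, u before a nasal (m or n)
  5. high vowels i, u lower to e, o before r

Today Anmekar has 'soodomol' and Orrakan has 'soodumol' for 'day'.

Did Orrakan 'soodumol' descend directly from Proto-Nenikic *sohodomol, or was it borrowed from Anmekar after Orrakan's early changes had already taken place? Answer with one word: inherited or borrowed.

If inherited, *sohodomol would pass through all of Orrakan's changes:
Orrakan: start from *sohodomol.
  rule 1: no change — sohodomol
  rule 2 (h-loss): sohodomol → soodomol
  rule 3 (unconditioned shift): soodomol → soodomor
  rule 4 (pre-nasal raising): soodomor → soodumor
  rule 5: no change — soodumor
  ⇒ Orrakan soodumor
If borrowed from Anmekar 'soodomol' after the early changes, it would undergo only the recent ones:
  rule 4 (pre-nasal raising): soodomol → soodumol
  rule 5 (pre-rhotic lowering): no change (soodumol)
  ⇒ as a loan: soodumol
Orrakan 'soodumol' matches the loan outcome 'soodumol', not the inherited 'soodumor' — it skipped the early Orrakan changes, so it was borrowed from Anmekar.

borrowed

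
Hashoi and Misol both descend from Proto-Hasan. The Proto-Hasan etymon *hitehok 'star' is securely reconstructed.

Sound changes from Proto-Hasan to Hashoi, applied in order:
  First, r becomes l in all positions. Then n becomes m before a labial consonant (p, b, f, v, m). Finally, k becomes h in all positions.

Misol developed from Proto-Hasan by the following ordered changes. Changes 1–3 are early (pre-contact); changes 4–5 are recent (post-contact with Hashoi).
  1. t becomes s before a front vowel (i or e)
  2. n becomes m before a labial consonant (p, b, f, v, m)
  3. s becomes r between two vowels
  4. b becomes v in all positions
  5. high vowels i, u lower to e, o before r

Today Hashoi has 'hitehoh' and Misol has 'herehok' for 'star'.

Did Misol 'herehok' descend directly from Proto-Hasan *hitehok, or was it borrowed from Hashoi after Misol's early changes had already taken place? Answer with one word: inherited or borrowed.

If inherited, *hitehok would pass through all of Misol's changes:
Misol: start from *hitehok.
  rule 1 (palatalisation): hitehok → hisehok
  rule 2: no change — hisehok
  rule 3 (rhotacism): hisehok → hirehok
  rule 4: no change — hirehok
  rule 5 (pre-rhotic lowering): hirehok → herehok
  ⇒ Misol herehok
If borrowed from Hashoi 'hitehoh' after the early changes, it would undergo only the recent ones:
  rule 4 (unconditioned shift): no change (hitehoh)
  rule 5 (pre-rhotic lowering): no change (hitehoh)
  ⇒ as a loan: hitehoh
Misol 'herehok' matches the inherited outcome exactly, so it is an inherited cognate, not a loan.

inherited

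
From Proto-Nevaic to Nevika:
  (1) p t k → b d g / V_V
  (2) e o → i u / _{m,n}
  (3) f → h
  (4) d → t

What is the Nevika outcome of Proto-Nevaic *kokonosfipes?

kogunoshibes

Nevika: *kokonosfipes
  kokonosfipes → kogonosfibes   [intervocalic voicing]
  kogonosfibes → kogunosfibes   [pre-nasal raising]
  kogunosfibes → kogunoshibes   [unconditioned shift]
  kogunoshibes (rule 4 does not apply)
  giving Nevika kogunoshibes.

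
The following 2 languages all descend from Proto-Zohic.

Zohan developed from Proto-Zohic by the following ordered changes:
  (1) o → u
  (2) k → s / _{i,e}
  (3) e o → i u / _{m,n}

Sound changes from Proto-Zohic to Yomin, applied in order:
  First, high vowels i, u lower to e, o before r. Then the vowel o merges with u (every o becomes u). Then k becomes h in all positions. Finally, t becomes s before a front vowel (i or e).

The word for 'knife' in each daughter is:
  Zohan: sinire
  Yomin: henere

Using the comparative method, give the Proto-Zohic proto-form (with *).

Position 4: Zohan has i, Yomin has e. Taking the neighbouring segments as reconstructed: Zohan i can only go back to *i; Yomin e could go back to *e or *i — the one source consistent with every daughter is *i.
Position 2: Zohan has i, Yomin has e. Taking the neighbouring segments as reconstructed: Zohan i could go back to *e or *i; Yomin e can only go back to *e — the one source consistent with every daughter is *e.
Position 1: Zohan has s, Yomin has h. Taking the neighbouring segments as reconstructed: Zohan s could go back to *k or *s; Yomin h could go back to *k or *h — the one source consistent with every daughter is *k.
This points to *kenire. Verify forward in each daughter:
Zohan: *kenire > senire > sinire  (by palatalisation, pre-nasal raising)
Yomin: *kenire > kenere > henere  (by pre-rhotic lowering, unconditioned shift)
Only *kenire yields all of Zohan sinire, Yomin henere.

*kenire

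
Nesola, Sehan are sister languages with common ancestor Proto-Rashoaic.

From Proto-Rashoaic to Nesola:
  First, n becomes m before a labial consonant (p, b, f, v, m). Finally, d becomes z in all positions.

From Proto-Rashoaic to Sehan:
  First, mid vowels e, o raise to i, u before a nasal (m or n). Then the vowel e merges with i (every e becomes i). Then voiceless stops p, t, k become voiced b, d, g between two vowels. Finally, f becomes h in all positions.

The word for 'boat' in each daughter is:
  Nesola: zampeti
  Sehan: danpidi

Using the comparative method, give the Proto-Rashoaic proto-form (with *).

Position 6: Nesola has t, Sehan has d. Nesola preserves t here (none of its changes turn any other segment into t), so the proto-segment is *t.
Position 1: Nesola has z, Sehan has d. Taking the neighbouring segments as reconstructed: Nesola z could go back to *d or *z; Sehan d can only go back to *d — the one source consistent with every daughter is *d.
Position 5: Nesola has e, Sehan has i. Nesola preserves e here (none of its changes turn any other segment into e), so the proto-segment is *e.
Verify the candidate proto-form against each daughter:
Nesola: start from *danpeti.
  rule 1 (nasal place assimilation): danpeti → dampeti
  rule 2 (unconditioned shift): dampeti → zampeti
  ⇒ Nesola zampeti
Sehan: *danpeti > danpiti > danpidi  (by vowel merger, intervocalic voicing)
No other proto-form is consistent with every reflex, so the reconstruction is *danpeti.

*danpeti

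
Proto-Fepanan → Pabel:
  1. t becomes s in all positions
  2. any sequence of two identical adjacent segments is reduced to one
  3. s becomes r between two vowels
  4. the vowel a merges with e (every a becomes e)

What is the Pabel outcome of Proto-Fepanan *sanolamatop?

Pabel: start from *sanolamatop.
  rule 1 (unconditioned shift): sanolamatop → sanolamasop
  rule 2: no change — sanolamasop
  rule 3 (rhotacism): sanolamasop → sanolamarop
  rule 4 (vowel merger): sanolamarop → senolemerop
  ⇒ Pabel senolemerop

senolemerop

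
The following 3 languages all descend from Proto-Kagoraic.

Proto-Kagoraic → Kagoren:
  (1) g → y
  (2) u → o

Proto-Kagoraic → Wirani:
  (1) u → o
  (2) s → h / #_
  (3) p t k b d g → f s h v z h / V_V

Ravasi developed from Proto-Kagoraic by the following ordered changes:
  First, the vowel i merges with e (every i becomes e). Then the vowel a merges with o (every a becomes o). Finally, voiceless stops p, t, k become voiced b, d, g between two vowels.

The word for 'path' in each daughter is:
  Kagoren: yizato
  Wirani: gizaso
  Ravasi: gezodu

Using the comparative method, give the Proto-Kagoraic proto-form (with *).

Position 6: Kagoren has o, Wirani has o, Ravasi has u. Ravasi preserves u here (none of its changes turn any other segment into u), so the proto-segment is *u.
Position 4: Kagoren has a, Wirani has a, Ravasi has o. Kagoren preserves a here (none of its changes turn any other segment into a), so the proto-segment is *a.
This points to *gizatu. Verify forward in each daughter:
Kagoren: *gizatu > yizatu > yizato  (by unconditioned shift, vowel merger)
Wirani: *gizatu > gizato > gizaso  (by vowel merger, intervocalic lenition)
Ravasi: *gizatu
  gizatu → gezatu   [vowel merger]
  gezatu → gezotu   [vowel merger]
  gezotu → gezodu   [intervocalic voicing]
  giving Ravasi gezodu.
No other proto-form is consistent with every reflex, so the reconstruction is *gizatu.

*gizatu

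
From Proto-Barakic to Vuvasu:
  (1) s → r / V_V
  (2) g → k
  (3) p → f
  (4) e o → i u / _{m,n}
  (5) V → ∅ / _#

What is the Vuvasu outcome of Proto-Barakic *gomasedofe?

Vuvasu: start from *gomasedofe.
  rule 1 (rhotacism): gomasedofe → gomaredofe
  rule 2 (unconditioned shift): gomaredofe → komaredofe
  rule 3: no change — komaredofe
  rule 4 (pre-nasal raising): komaredofe → kumaredofe
  rule 5 (apocope): kumaredofe → kumaredof
  ⇒ Vuvasu kumaredof

kumaredof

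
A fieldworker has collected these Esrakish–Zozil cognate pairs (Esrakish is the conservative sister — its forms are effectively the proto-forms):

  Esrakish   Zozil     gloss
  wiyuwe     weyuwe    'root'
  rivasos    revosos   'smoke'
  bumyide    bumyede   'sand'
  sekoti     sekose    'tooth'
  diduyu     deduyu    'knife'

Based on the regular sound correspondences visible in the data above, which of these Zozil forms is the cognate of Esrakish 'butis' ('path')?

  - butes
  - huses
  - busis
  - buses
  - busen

buses

sekoti ~ sekose — Esrakish t corresponds to Zozil s between vowels (before a front vowel).
wiyuwe ~ weyuwe, bumyide ~ bumyede — Esrakish i corresponds to Zozil e after a consonant, before a consonant other than r, m, n, p, b, f, v.
Applying these to Esrakish 'butis':
  butis → busis   (t→s between vowels (before a front vowel))
  busis → buses   (i→e after a consonant, before a consonant other than r, m, n, p, b, f, v)
So the Zozil cognate is 'buses'.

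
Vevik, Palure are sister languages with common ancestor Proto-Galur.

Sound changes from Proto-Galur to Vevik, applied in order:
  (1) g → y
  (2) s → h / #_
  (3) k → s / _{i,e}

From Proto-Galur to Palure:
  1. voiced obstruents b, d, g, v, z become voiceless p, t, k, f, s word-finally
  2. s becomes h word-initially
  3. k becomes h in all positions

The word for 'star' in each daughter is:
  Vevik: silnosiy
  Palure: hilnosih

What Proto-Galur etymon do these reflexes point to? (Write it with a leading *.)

*kilnosig

Position 1: Vevik has s, Palure has h. Taking the neighbouring segments as reconstructed: Vevik s can only go back to *k; Palure h could go back to *k or *s or *h — the one source consistent with every daughter is *k.
Position 8: Vevik has y, Palure has h. Taking the neighbouring segments as reconstructed: Vevik y could go back to *g or *y; Palure h could go back to *k or *g or *h — the one source consistent with every daughter is *g.
This points to *kilnosig. Verify forward in each daughter:
Vevik: start from *kilnosig.
  rule 1 (unconditioned shift): kilnosig → kilnosiy
  rule 2: no change — kilnosiy
  rule 3 (palatalisation): kilnosiy → silnosiy
  ⇒ Vevik silnosiy
Palure: *kilnosig
  kilnosig → kilnosik   [final devoicing]
  kilnosik (rule 2 does not apply)
  kilnosik → hilnosih   [unconditioned shift]
  giving Palure hilnosih.
*kilnosig is the unique common source.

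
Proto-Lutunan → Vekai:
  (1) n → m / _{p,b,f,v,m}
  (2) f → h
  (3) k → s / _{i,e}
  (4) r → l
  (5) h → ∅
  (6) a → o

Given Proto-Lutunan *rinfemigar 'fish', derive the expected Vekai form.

Vekai: *rinfemigar
  rinfemigar → rimfemigar   [nasal place assimilation]
  rimfemigar → rimhemigar   [unconditioned shift]
  rimhemigar (rule 3 does not apply)
  rimhemigar → limhemigal   [unconditioned shift]
  limhemigal → limemigal   [h-loss]
  limemigal → limemigol   [vowel merger]
  giving Vekai limemigol.

limemigol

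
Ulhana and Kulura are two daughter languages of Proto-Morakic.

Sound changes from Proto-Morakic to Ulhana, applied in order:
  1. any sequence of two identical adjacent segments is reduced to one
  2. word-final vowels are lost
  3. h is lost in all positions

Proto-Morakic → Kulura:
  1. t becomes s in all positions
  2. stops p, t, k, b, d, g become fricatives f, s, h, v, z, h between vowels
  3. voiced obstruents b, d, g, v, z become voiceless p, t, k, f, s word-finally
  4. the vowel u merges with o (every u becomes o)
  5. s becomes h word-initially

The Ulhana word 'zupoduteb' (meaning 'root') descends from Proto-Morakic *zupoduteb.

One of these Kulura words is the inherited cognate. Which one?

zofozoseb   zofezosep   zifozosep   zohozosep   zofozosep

zofozosep

Kulura: start from *zupoduteb.
  rule 1 (unconditioned shift): zupoduteb → zupoduseb
  rule 2 (intervocalic lenition): zupoduseb → zufozuseb
  rule 3 (final devoicing): zufozuseb → zufozusep
  rule 4 (vowel merger): zufozusep → zofozosep
  rule 5: no change — zofozosep
  ⇒ Kulura zofozosep
The other candidates each miss or misapply at least one Kulura change.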